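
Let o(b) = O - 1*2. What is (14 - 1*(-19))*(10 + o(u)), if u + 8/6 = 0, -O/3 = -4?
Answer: 660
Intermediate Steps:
O = 12 (O = -3*(-4) = 12)
u = -4/3 (u = -4/3 + 0 = -4/3 ≈ -1.3333)
o(b) = 10 (o(b) = 12 - 1*2 = 12 - 2 = 10)
(14 - 1*(-19))*(10 + o(u)) = (14 - 1*(-19))*(10 + 10) = (14 + 19)*20 = 33*20 = 660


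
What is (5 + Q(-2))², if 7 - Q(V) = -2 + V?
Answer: 256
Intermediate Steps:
Q(V) = 9 - V (Q(V) = 7 - (-2 + V) = 7 + (2 - V) = 9 - V)
(5 + Q(-2))² = (5 + (9 - 1*(-2)))² = (5 + (9 + 2))² = (5 + 11)² = 16² = 256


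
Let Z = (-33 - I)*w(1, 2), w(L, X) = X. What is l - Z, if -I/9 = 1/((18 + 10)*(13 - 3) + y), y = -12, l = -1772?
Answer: -228613/134 ≈ -1706.1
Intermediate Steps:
I = -9/268 (I = -9/((18 + 10)*(13 - 3) - 12) = -9/(28*10 - 12) = -9/(280 - 12) = -9/268 ≈ -0.033582)
Z = -8835/134 (Z = (-33 - 1*(-9/268))*2 = (-33 + 9/268)*2 = -8835/268*2 = -8835/134 ≈ -65.933)
l - Z = -1772 - 1*(-8835/134) = -1772 + 8835/134 = -228613/134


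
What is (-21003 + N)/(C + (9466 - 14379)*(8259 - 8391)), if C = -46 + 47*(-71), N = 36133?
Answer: 890/37949 ≈ 0.023453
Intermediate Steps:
C = -3383 (C = -46 - 3337 = -3383)
(-21003 + N)/(C + (9466 - 14379)*(8259 - 8391)) = (-21003 + 36133)/(-3383 + (9466 - 14379)*(8259 - 8391)) = 15130/(-3383 - 4913*(-132)) = 15130/(-3383 + 648516) = 15130/645133 = 15130*(1/645133) = 890/37949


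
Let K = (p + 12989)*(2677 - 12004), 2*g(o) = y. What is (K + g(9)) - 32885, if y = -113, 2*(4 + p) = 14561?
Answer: -189049260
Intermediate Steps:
p = 14553/2 (p = -4 + (½)*14561 = -4 + 14561/2 = 14553/2 ≈ 7276.5)
g(o) = -113/2 (g(o) = (½)*(-113) = -113/2)
K = -378032637/2 (K = (14553/2 + 12989)*(2677 - 12004) = (40531/2)*(-9327) = -378032637/2 ≈ -1.8902e+8)
(K + g(9)) - 32885 = (-378032637/2 - 113/2) - 32885 = -189016375 - 32885 = -189049260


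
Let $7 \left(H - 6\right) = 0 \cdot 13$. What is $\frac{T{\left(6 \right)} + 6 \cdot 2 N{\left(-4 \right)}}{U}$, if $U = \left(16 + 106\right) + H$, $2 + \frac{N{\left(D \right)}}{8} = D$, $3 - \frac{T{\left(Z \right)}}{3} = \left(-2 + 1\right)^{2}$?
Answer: $- \frac{285}{64} \approx -4.4531$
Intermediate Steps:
$T{\left(Z \right)} = 6$ ($T{\left(Z \right)} = 9 - 3 \left(-2 + 1\right)^{2} = 9 - 3 \left(-1\right)^{2} = 9 - 3 = 6$)
$N{\left(D \right)} = -16 + 8 D$
$H = 6$ ($H = 6 + \frac{0 \cdot 13}{7} = 6 + \frac{1}{7} \cdot 0 = 6 + 0 = 6$)
$U = 128$ ($U = \left(16 + 106\right) + 6 = 122 + 6 = 128$)
$\frac{T{\left(6 \right)} + 6 \cdot 2 N{\left(-4 \right)}}{U} = \frac{6 + 6 \cdot 2 \left(-16 + 8 \left(-4\right)\right)}{128} = \left(6 + 12 \left(-16 - 32\right)\right) \frac{1}{128} = \left(6 + 12 \left(-48\right)\right) \frac{1}{128} = \left(6 - 576\right) \frac{1}{128} = \left(-570\right) \frac{1}{128} = - \frac{285}{64}$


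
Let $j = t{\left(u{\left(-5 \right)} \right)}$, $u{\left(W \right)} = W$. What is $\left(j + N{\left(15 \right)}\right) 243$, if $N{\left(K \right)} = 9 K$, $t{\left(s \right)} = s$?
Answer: $31590$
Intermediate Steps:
$j = -5$
$\left(j + N{\left(15 \right)}\right) 243 = \left(-5 + 9 \cdot 15\right) 243 = \left(-5 + 135\right) 243 = 130 \cdot 243 = 31590$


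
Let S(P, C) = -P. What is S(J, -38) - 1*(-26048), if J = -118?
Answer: 26166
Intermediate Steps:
S(J, -38) - 1*(-26048) = -1*(-118) - 1*(-26048) = 118 + 26048 = 26166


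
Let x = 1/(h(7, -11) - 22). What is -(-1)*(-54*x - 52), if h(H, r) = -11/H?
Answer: -2734/55 ≈ -49.709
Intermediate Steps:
x = -7/165 (x = 1/(-11/7 - 22) = 1/(-165/7) = -7/165 ≈ -0.042424)
-(-1)*(-54*x - 52) = -(-1)*(-54*(-7/165) - 52) = -(-1)*(126/55 - 52) = -(-1)*(-2734)/55 = -1*2734/55 = -2734/55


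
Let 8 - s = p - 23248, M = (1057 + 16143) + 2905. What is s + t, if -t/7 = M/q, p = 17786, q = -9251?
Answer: 50743705/9251 ≈ 5485.2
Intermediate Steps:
M = 20105 (M = 17200 + 2905 = 20105)
s = 5470 (s = 8 - (17786 - 23248) = 8 - 1*(-5462) = 8 + 5462 = 5470)
t = 140735/9251 (t = -140735/(-9251) = -140735*(-1)/9251 = -7*(-20105/9251) = 140735/9251 ≈ 15.213)
s + t = 5470 + 140735/9251 = 50743705/9251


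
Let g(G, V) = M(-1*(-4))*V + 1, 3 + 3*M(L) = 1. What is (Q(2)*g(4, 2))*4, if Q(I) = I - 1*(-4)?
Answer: -8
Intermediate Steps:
M(L) = -⅔ (M(L) = -1 + (⅓)*1 = -1 + ⅓ = -⅔)
Q(I) = 4 + I (Q(I) = I + 4 = 4 + I)
g(G, V) = 1 - 2*V/3 (g(G, V) = -2*V/3 + 1 = 1 - 2*V/3)
(Q(2)*g(4, 2))*4 = ((4 + 2)*(1 - ⅔*2))*4 = (6*(1 - 4/3))*4 = (6*(-⅓))*4 = -2*4 = -8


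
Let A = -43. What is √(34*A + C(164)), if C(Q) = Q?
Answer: I*√1298 ≈ 36.028*I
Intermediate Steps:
√(34*A + C(164)) = √(34*(-43) + 164) = √(-1462 + 164) = √(-1298) = I*√1298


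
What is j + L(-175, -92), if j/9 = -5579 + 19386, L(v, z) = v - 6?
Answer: 124082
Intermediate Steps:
L(v, z) = -6 + v
j = 124263 (j = 9*(-5579 + 19386) = 9*13807 = 124263)
j + L(-175, -92) = 124263 + (-6 - 175) = 124263 - 181 = 124082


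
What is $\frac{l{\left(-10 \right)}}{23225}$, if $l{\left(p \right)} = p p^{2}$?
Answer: $- \frac{40}{929} \approx -0.043057$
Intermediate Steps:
$l{\left(p \right)} = p^{3}$
$\frac{l{\left(-10 \right)}}{23225} = \frac{\left(-10\right)^{3}}{23225} = \left(-1000\right) \frac{1}{23225} = - \frac{40}{929}$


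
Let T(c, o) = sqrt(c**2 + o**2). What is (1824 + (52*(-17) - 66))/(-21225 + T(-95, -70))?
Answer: -371013/9009734 - 437*sqrt(557)/45048670 ≈ -0.041408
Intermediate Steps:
(1824 + (52*(-17) - 66))/(-21225 + T(-95, -70)) = (1824 + (52*(-17) - 66))/(-21225 + sqrt((-95)**2 + (-70)**2)) = (1824 + (-884 - 66))/(-21225 + sqrt(9025 + 4900)) = (1824 - 950)/(-21225 + sqrt(13925)) = 874/(-21225 + 5*sqrt(557))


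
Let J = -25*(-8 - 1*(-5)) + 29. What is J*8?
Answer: 832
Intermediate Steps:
J = 104 (J = -25*(-8 + 5) + 29 = -25*(-3) + 29 = 75 + 29 = 104)
J*8 = 104*8 = 832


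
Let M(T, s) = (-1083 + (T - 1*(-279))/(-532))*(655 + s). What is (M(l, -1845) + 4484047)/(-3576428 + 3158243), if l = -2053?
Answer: -109608128/7945515 ≈ -13.795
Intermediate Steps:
M(T, s) = (655 + s)*(-576435/532 - T/532) (M(T, s) = (-1083 + (T + 279)*(-1/532))*(655 + s) = (-1083 + (279 + T)*(-1/532))*(655 + s) = (-1083 + (-279/532 - T/532))*(655 + s) = (-576435/532 - T/532)*(655 + s) = (655 + s)*(-576435/532 - T/532))
(M(l, -1845) + 4484047)/(-3576428 + 3158243) = ((-377564925/532 - 576435/532*(-1845) - 655/532*(-2053) - 1/532*(-2053)*(-1845)) + 4484047)/(-3576428 + 3158243) = ((-377564925/532 + 1063522575/532 + 1344715/532 - 3787785/532) + 4484047)/(-418185) = (24411235/19 + 4484047)*(-1/418185) = (109608128/19)*(-1/418185) = -109608128/7945515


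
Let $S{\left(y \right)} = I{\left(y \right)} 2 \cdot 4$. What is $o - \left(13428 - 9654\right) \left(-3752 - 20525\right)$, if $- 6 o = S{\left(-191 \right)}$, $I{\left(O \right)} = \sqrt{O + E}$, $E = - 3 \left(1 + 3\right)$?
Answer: $91621398 - \frac{4 i \sqrt{203}}{3} \approx 9.1621 \cdot 10^{7} - 18.997 i$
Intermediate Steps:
$E = -12$ ($E = \left(-3\right) 4 = -12$)
$I{\left(O \right)} = \sqrt{-12 + O}$ ($I{\left(O \right)} = \sqrt{O - 12} = \sqrt{-12 + O}$)
$S{\left(y \right)} = 8 \sqrt{-12 + y}$ ($S{\left(y \right)} = \sqrt{-12 + y} 2 \cdot 4 = 2 \sqrt{-12 + y} 4 = 8 \sqrt{-12 + y}$)
$o = - \frac{4 i \sqrt{203}}{3}$ ($o = - \frac{8 \sqrt{-12 - 191}}{6} = - \frac{8 \sqrt{-203}}{6} = - \frac{8 i \sqrt{203}}{6} = - \frac{4 i \sqrt{203}}{3} \approx - 18.997 i$)
$o - \left(13428 - 9654\right) \left(-3752 - 20525\right) = - \frac{4 i \sqrt{203}}{3} - \left(13428 - 9654\right) \left(-3752 - 20525\right) = - \frac{4 i \sqrt{203}}{3} - 3774 \left(-24277\right) = - \frac{4 i \sqrt{203}}{3} - -91621398 = - \frac{4 i \sqrt{203}}{3} + 91621398 = 91621398 - \frac{4 i \sqrt{203}}{3}$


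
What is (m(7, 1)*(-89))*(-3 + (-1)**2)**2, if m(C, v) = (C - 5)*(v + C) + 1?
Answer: -6052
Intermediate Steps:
m(C, v) = 1 + (-5 + C)*(C + v) (m(C, v) = (-5 + C)*(C + v) + 1 = 1 + (-5 + C)*(C + v))
(m(7, 1)*(-89))*(-3 + (-1)**2)**2 = ((1 + 7**2 - 5*7 - 5*1 + 7*1)*(-89))*(-3 + (-1)**2)**2 = ((1 + 49 - 35 - 5 + 7)*(-89))*(-3 + 1)**2 = (17*(-89))*(-2)**2 = -1513*4 = -6052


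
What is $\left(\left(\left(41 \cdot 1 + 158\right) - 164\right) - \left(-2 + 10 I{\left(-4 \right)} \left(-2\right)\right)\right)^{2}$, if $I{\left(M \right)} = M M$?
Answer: $127449$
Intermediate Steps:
$I{\left(M \right)} = M^{2}$
$\left(\left(\left(41 \cdot 1 + 158\right) - 164\right) - \left(-2 + 10 I{\left(-4 \right)} \left(-2\right)\right)\right)^{2} = \left(\left(\left(41 \cdot 1 + 158\right) - 164\right) - \left(-2 + 10 \left(-4\right)^{2} \left(-2\right)\right)\right)^{2} = \left(\left(\left(41 + 158\right) - 164\right) - \left(-2 + 10 \cdot 16 \left(-2\right)\right)\right)^{2} = \left(\left(199 - 164\right) + \left(2 - -320\right)\right)^{2} = \left(35 + \left(2 + 320\right)\right)^{2} = \left(35 + 322\right)^{2} = 357^{2} = 127449$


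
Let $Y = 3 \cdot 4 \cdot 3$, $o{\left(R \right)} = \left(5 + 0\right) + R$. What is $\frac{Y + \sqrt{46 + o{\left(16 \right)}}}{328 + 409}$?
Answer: $\frac{36}{737} + \frac{\sqrt{67}}{737} \approx 0.059953$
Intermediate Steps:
$o{\left(R \right)} = 5 + R$
$Y = 36$ ($Y = 12 \cdot 3 = 36$)
$\frac{Y + \sqrt{46 + o{\left(16 \right)}}}{328 + 409} = \frac{36 + \sqrt{46 + \left(5 + 16\right)}}{328 + 409} = \frac{36 + \sqrt{46 + 21}}{737} = \left(36 + \sqrt{67}\right) \frac{1}{737} = \frac{36}{737} + \frac{\sqrt{67}}{737}$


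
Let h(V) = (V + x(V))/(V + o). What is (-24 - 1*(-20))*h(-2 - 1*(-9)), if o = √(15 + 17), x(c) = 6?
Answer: -364/17 + 208*√2/17 ≈ -4.1084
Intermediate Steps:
o = 4*√2 (o = √32 = 4*√2 ≈ 5.6569)
h(V) = (6 + V)/(V + 4*√2) (h(V) = (V + 6)/(V + 4*√2) = (6 + V)/(V + 4*√2))
(-24 - 1*(-20))*h(-2 - 1*(-9)) = (-24 - 1*(-20))*((6 + (-2 - 1*(-9)))/((-2 - 1*(-9)) + 4*√2)) = (-24 + 20)*((6 + (-2 + 9))/((-2 + 9) + 4*√2)) = -4*(6 + 7)/(7 + 4*√2) = -4*13/(7 + 4*√2) = -52/(7 + 4*√2)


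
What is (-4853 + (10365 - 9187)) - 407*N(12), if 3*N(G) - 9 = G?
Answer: -6524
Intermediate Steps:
N(G) = 3 + G/3
(-4853 + (10365 - 9187)) - 407*N(12) = (-4853 + (10365 - 9187)) - 407*(3 + (1/3)*12) = (-4853 + 1178) - 407*(3 + 4) = -3675 - 407*7 = -3675 - 2849 = -6524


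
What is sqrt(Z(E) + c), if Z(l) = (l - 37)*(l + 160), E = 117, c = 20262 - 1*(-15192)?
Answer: sqrt(57614) ≈ 240.03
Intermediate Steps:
c = 35454 (c = 20262 + 15192 = 35454)
Z(l) = (-37 + l)*(160 + l)
sqrt(Z(E) + c) = sqrt((-5920 + 117**2 + 123*117) + 35454) = sqrt((-5920 + 13689 + 14391) + 35454) = sqrt(22160 + 35454) = sqrt(57614)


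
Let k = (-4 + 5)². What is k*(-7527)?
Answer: -7527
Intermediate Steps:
k = 1 (k = 1² = 1)
k*(-7527) = 1*(-7527) = -7527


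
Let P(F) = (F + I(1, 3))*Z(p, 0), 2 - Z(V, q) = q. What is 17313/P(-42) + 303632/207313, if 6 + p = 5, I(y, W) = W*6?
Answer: -1191545211/3317008 ≈ -359.22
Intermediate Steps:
I(y, W) = 6*W
p = -1 (p = -6 + 5 = -1)
Z(V, q) = 2 - q
P(F) = 36 + 2*F (P(F) = (F + 6*3)*(2 - 1*0) = (F + 18)*(2 + 0) = (18 + F)*2 = 36 + 2*F)
17313/P(-42) + 303632/207313 = 17313/(36 + 2*(-42)) + 303632/207313 = 17313/(36 - 84) + 303632*(1/207313) = 17313/(-48) + 303632/207313 = 17313*(-1/48) + 303632/207313 = -5771/16 + 303632/207313 = -1191545211/3317008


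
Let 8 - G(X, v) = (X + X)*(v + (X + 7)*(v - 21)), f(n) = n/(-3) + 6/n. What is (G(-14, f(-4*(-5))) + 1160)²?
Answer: 1009205824/25 ≈ 4.0368e+7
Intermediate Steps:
f(n) = 6/n - n/3 (f(n) = n*(-⅓) + 6/n = -n/3 + 6/n = 6/n - n/3)
G(X, v) = 8 - 2*X*(v + (-21 + v)*(7 + X)) (G(X, v) = 8 - (X + X)*(v + (X + 7)*(v - 21)) = 8 - 2*X*(v + (7 + X)*(-21 + v)) = 8 - 2*X*(v + (-21 + v)*(7 + X)))
(G(-14, f(-4*(-5))) + 1160)² = ((8 + 42*(-14)² + 294*(-14) - 16*(-14)*(6/((-4*(-5))) - (-4)*(-5)/3) - 2*(6/((-4*(-5))) - (-4)*(-5)/3)*(-14)²) + 1160)² = ((8 + 42*196 - 4116 - 16*(-14)*(6/20 - ⅓*20) - 2*(6/20 - ⅓*20)*196) + 1160)² = ((8 + 8232 - 4116 - 16*(-14)*(6*(1/20) - 20/3) - 2*(6*(1/20) - 20/3)*196) + 1160)² = ((8 + 8232 - 4116 - 16*(-14)*(3/10 - 20/3) - 2*(3/10 - 20/3)*196) + 1160)² = ((8 + 8232 - 4116 - 16*(-14)*(-191/30) - 2*(-191/30)*196) + 1160)² = ((8 + 8232 - 4116 - 21392/15 + 37436/15) + 1160)² = (25968/5 + 1160)² = (31768/5)² = 1009205824/25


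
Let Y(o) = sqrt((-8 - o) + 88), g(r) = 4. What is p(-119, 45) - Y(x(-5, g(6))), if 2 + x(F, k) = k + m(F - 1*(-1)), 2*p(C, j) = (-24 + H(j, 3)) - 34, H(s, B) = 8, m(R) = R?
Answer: -25 - sqrt(82) ≈ -34.055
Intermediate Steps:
p(C, j) = -25 (p(C, j) = ((-24 + 8) - 34)/2 = (-16 - 34)/2 = (1/2)*(-50) = -25)
x(F, k) = -1 + F + k (x(F, k) = -2 + (k + (F - 1*(-1))) = -2 + (k + (F + 1)) = -2 + (k + (1 + F)) = -2 + (1 + F + k) = -1 + F + k)
Y(o) = sqrt(80 - o)
p(-119, 45) - Y(x(-5, g(6))) = -25 - sqrt(80 - (-1 - 5 + 4)) = -25 - sqrt(80 - 1*(-2)) = -25 - sqrt(80 + 2) = -25 - sqrt(82)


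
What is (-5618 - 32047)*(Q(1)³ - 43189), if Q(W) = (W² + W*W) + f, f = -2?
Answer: 1626713685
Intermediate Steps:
Q(W) = -2 + 2*W² (Q(W) = (W² + W*W) - 2 = (W² + W²) - 2 = 2*W² - 2 = -2 + 2*W²)
(-5618 - 32047)*(Q(1)³ - 43189) = (-5618 - 32047)*((-2 + 2*1²)³ - 43189) = -37665*((-2 + 2*1)³ - 43189) = -37665*((-2 + 2)³ - 43189) = -37665*(0³ - 43189) = -37665*(0 - 43189) = -37665*(-43189) = 1626713685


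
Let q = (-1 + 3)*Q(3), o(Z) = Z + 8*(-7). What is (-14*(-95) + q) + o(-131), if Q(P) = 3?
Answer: 1149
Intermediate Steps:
o(Z) = -56 + Z (o(Z) = Z - 56 = -56 + Z)
q = 6 (q = (-1 + 3)*3 = 2*3 = 6)
(-14*(-95) + q) + o(-131) = (-14*(-95) + 6) + (-56 - 131) = (1330 + 6) - 187 = 1336 - 187 = 1149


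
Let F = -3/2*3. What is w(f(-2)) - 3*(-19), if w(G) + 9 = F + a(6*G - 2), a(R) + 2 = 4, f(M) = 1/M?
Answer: 91/2 ≈ 45.500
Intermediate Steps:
F = -9/2 (F = -3*½*3 = -3/2*3 = -9/2 ≈ -4.5000)
a(R) = 2 (a(R) = -2 + 4 = 2)
w(G) = -23/2 (w(G) = -9 + (-9/2 + 2) = -9 - 5/2 = -23/2)
w(f(-2)) - 3*(-19) = -23/2 - 3*(-19) = -23/2 + 57 = 91/2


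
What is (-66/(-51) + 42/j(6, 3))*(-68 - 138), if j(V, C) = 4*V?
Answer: -21321/34 ≈ -627.09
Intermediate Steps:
(-66/(-51) + 42/j(6, 3))*(-68 - 138) = (-66/(-51) + 42/((4*6)))*(-68 - 138) = (-66*(-1/51) + 42/24)*(-206) = (22/17 + 42*(1/24))*(-206) = (22/17 + 7/4)*(-206) = (207/68)*(-206) = -21321/34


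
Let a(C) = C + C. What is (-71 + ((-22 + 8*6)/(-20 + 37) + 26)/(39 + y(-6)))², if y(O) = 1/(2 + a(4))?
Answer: 218329104049/44182609 ≈ 4941.5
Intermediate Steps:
a(C) = 2*C
y(O) = ⅒ (y(O) = 1/(2 + 2*4) = 1/(2 + 8) = 1/10 = ⅒)
(-71 + ((-22 + 8*6)/(-20 + 37) + 26)/(39 + y(-6)))² = (-71 + ((-22 + 8*6)/(-20 + 37) + 26)/(39 + ⅒))² = (-71 + ((-22 + 48)/17 + 26)/(391/10))² = (-71 + (26*(1/17) + 26)*(10/391))² = (-71 + (26/17 + 26)*(10/391))² = (-71 + (468/17)*(10/391))² = (-71 + 4680/6647)² = (-467257/6647)² = 218329104049/44182609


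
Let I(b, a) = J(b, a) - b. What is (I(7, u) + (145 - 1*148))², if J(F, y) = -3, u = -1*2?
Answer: 169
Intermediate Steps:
u = -2
I(b, a) = -3 - b
(I(7, u) + (145 - 1*148))² = ((-3 - 1*7) + (145 - 1*148))² = ((-3 - 7) + (145 - 148))² = (-10 - 3)² = (-13)² = 169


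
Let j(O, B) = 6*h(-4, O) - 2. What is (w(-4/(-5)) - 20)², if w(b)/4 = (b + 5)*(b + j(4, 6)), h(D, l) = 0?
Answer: 1430416/625 ≈ 2288.7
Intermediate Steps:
j(O, B) = -2 (j(O, B) = 6*0 - 2 = 0 - 2 = -2)
w(b) = 4*(-2 + b)*(5 + b) (w(b) = 4*((b + 5)*(b - 2)) = 4*((5 + b)*(-2 + b)) = 4*((-2 + b)*(5 + b)) = 4*(-2 + b)*(5 + b))
(w(-4/(-5)) - 20)² = ((-40 + 4*(-4/(-5))² + 12*(-4/(-5))) - 20)² = ((-40 + 4*(-4*(-⅕))² + 12*(-4*(-⅕))) - 20)² = ((-40 + 4*(⅘)² + 12*(⅘)) - 20)² = ((-40 + 4*(16/25) + 48/5) - 20)² = ((-40 + 64/25 + 48/5) - 20)² = (-696/25 - 20)² = (-1196/25)² = 1430416/625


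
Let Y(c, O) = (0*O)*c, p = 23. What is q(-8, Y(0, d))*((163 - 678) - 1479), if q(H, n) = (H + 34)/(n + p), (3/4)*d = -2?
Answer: -51844/23 ≈ -2254.1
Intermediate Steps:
d = -8/3 (d = (4/3)*(-2) = -8/3 ≈ -2.6667)
Y(c, O) = 0 (Y(c, O) = 0*c = 0)
q(H, n) = (34 + H)/(23 + n) (q(H, n) = (H + 34)/(n + 23) = (34 + H)/(23 + n))
q(-8, Y(0, d))*((163 - 678) - 1479) = ((34 - 8)/(23 + 0))*((163 - 678) - 1479) = (26/23)*(-515 - 1479) = ((1/23)*26)*(-1994) = (26/23)*(-1994) = -51844/23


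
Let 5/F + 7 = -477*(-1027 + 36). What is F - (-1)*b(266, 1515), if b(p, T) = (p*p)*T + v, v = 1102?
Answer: 10134351626681/94540 ≈ 1.0720e+8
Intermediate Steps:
b(p, T) = 1102 + T*p² (b(p, T) = (p*p)*T + 1102 = p²*T + 1102 = T*p² + 1102 = 1102 + T*p²)
F = 1/94540 (F = 5/(-7 - 477*(-1027 + 36)) = 5/(-7 - 477*(-991)) = 5/(-7 - 1*(-472707)) = 5/(-7 + 472707) = 5/472700 = 5*(1/472700) = 1/94540 ≈ 1.0578e-5)
F - (-1)*b(266, 1515) = 1/94540 - (-1)*(1102 + 1515*266²) = 1/94540 - (-1)*(1102 + 1515*70756) = 1/94540 - (-1)*(1102 + 107195340) = 1/94540 - (-1)*107196442 = 1/94540 - 1*(-107196442) = 1/94540 + 107196442 = 10134351626681/94540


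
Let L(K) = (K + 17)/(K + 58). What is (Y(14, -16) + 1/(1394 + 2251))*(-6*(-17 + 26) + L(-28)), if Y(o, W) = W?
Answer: 95118289/109350 ≈ 869.85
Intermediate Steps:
L(K) = (17 + K)/(58 + K)
(Y(14, -16) + 1/(1394 + 2251))*(-6*(-17 + 26) + L(-28)) = (-16 + 1/(1394 + 2251))*(-6*(-17 + 26) + (17 - 28)/(58 - 28)) = (-16 + 1/3645)*(-6*9 - 11/30) = (-16 + 1/3645)*(-54 + (1/30)*(-11)) = -58319*(-54 - 11/30)/3645 = -58319/3645*(-1631/30) = 95118289/109350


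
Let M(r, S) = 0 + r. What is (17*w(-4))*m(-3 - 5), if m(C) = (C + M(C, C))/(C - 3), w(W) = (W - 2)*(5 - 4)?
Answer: -1632/11 ≈ -148.36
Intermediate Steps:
M(r, S) = r
w(W) = -2 + W (w(W) = (-2 + W)*1 = -2 + W)
m(C) = 2*C/(-3 + C) (m(C) = (C + C)/(C - 3) = (2*C)/(-3 + C) = 2*C/(-3 + C))
(17*w(-4))*m(-3 - 5) = (17*(-2 - 4))*(2*(-3 - 5)/(-3 + (-3 - 5))) = (17*(-6))*(2*(-8)/(-3 - 8)) = -204*(-8)/(-11) = -204*(-8)*(-1)/11 = -102*16/11 = -1632/11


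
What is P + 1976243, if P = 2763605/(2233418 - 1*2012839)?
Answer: 435920468302/220579 ≈ 1.9763e+6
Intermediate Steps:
P = 2763605/220579 (P = 2763605/(2233418 - 2012839) = 2763605/220579 ≈ 12.529)
P + 1976243 = 2763605/220579 + 1976243 = 435920468302/220579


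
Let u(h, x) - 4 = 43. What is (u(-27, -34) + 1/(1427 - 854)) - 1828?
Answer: -1020512/573 ≈ -1781.0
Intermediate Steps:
u(h, x) = 47 (u(h, x) = 4 + 43 = 47)
(u(-27, -34) + 1/(1427 - 854)) - 1828 = (47 + 1/(1427 - 854)) - 1828 = (47 + 1/573) - 1828 = 26932/573 - 1828 = -1020512/573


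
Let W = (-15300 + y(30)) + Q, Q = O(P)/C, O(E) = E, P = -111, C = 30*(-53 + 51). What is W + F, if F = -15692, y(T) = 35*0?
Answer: -619803/20 ≈ -30990.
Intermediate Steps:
y(T) = 0
C = -60 (C = 30*(-2) = -60)
Q = 37/20 (Q = -111/(-60) = -111*(-1/60) = 37/20 ≈ 1.8500)
W = -305963/20 (W = (-15300 + 0) + 37/20 = -15300 + 37/20 = -305963/20 ≈ -15298.)
W + F = -305963/20 - 15692 = -619803/20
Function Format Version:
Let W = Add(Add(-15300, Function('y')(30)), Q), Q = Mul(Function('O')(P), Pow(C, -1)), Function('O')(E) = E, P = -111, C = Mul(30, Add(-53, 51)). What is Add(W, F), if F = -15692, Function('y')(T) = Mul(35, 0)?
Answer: Rational(-619803, 20) ≈ -30990.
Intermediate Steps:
Function('y')(T) = 0
C = -60 (C = Mul(30, -2) = -60)
Q = Rational(37, 20) (Q = Mul(-111, Pow(-60, -1)) = Mul(-111, Rational(-1, 60)) = Rational(37, 20) ≈ 1.8500)
W = Rational(-305963, 20) (W = Add(Add(-15300, 0), Rational(37, 20)) = Add(-15300, Rational(37, 20)) = Rational(-305963, 20) ≈ -15298.)
Add(W, F) = Add(Rational(-305963, 20), -15692) = Rational(-619803, 20)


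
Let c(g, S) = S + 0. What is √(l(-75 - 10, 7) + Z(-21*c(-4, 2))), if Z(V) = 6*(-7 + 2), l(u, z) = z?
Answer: I*√23 ≈ 4.7958*I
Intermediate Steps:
c(g, S) = S
Z(V) = -30 (Z(V) = 6*(-5) = -30)
√(l(-75 - 10, 7) + Z(-21*c(-4, 2))) = √(7 - 30) = √(-23) = I*√23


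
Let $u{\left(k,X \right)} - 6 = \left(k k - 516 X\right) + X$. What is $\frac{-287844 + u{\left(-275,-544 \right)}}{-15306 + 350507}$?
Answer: $\frac{67947}{335201} \approx 0.20271$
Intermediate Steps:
$u{\left(k,X \right)} = 6 + k^{2} - 515 X$ ($u{\left(k,X \right)} = 6 - \left(515 X - k k\right) = 6 - \left(- k^{2} + 515 X\right) = 6 + k^{2} - 515 X$)
$\frac{-287844 + u{\left(-275,-544 \right)}}{-15306 + 350507} = \frac{-287844 + \left(6 + \left(-275\right)^{2} - -280160\right)}{-15306 + 350507} = \frac{-287844 + \left(6 + 75625 + 280160\right)}{335201} = \left(-287844 + 355791\right) \frac{1}{335201} = 67947 \cdot \frac{1}{335201} = \frac{67947}{335201}$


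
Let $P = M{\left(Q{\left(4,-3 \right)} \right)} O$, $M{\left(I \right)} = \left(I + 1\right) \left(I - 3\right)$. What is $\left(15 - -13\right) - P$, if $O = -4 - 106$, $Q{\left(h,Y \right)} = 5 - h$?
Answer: $-412$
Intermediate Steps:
$M{\left(I \right)} = \left(1 + I\right) \left(-3 + I\right)$
$O = -110$
$P = 440$ ($P = \left(-3 + \left(5 - 4\right)^{2} - 2 \left(5 - 4\right)\right) \left(-110\right) = \left(-3 + 1^{2} - 2\right) \left(-110\right) = \left(-3 + 1 - 2\right) \left(-110\right) = \left(-4\right) \left(-110\right) = 440$)
$\left(15 - -13\right) - P = \left(15 - -13\right) - 440 = \left(15 + 13\right) - 440 = 28 - 440 = -412$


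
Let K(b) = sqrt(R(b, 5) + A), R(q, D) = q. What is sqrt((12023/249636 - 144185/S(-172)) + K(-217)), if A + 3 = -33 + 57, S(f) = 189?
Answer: sqrt(-5241117393353373 + 96188037507576*I)/2621178 ≈ 0.25343 + 27.621*I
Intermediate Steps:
A = 21 (A = -3 + (-33 + 57) = -3 + 24 = 21)
K(b) = sqrt(21 + b) (K(b) = sqrt(b + 21) = sqrt(21 + b))
sqrt((12023/249636 - 144185/S(-172)) + K(-217)) = sqrt((12023/249636 - 144185/189) + sqrt(21 - 217)) = sqrt((12023*(1/249636) - 144185*1/189) + sqrt(-196)) = sqrt((12023/249636 - 144185/189) + 14*I) = sqrt(-11997164771/15727068 + 14*I)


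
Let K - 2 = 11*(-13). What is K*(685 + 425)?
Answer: -156510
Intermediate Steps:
K = -141 (K = 2 + 11*(-13) = 2 - 143 = -141)
K*(685 + 425) = -141*(685 + 425) = -141*1110 = -156510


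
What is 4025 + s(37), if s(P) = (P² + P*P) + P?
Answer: 6800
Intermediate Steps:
s(P) = P + 2*P² (s(P) = (P² + P²) + P = 2*P² + P = P + 2*P²)
4025 + s(37) = 4025 + 37*(1 + 2*37) = 4025 + 37*(1 + 74) = 4025 + 37*75 = 4025 + 2775 = 6800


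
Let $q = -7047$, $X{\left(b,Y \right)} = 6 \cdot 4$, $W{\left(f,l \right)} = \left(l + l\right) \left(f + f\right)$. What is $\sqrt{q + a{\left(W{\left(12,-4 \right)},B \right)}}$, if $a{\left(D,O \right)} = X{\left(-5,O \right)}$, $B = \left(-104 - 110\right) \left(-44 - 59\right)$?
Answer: $i \sqrt{7023} \approx 83.803 i$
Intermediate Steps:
$W{\left(f,l \right)} = 4 f l$ ($W{\left(f,l \right)} = 2 l 2 f = 4 f l$)
$B = 22042$ ($B = \left(-214\right) \left(-103\right) = 22042$)
$X{\left(b,Y \right)} = 24$
$a{\left(D,O \right)} = 24$
$\sqrt{q + a{\left(W{\left(12,-4 \right)},B \right)}} = \sqrt{-7047 + 24} = \sqrt{-7023} = i \sqrt{7023}$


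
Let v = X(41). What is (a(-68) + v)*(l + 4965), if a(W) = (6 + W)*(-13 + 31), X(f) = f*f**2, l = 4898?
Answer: 668760715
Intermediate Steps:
X(f) = f**3
a(W) = 108 + 18*W (a(W) = (6 + W)*18 = 108 + 18*W)
v = 68921 (v = 41**3 = 68921)
(a(-68) + v)*(l + 4965) = ((108 + 18*(-68)) + 68921)*(4898 + 4965) = ((108 - 1224) + 68921)*9863 = (-1116 + 68921)*9863 = 67805*9863 = 668760715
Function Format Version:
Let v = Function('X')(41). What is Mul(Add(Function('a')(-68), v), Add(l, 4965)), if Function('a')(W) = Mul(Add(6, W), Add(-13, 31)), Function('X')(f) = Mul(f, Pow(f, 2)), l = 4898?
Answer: 668760715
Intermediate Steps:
Function('X')(f) = Pow(f, 3)
Function('a')(W) = Add(108, Mul(18, W)) (Function('a')(W) = Mul(Add(6, W), 18) = Add(108, Mul(18, W)))
v = 68921 (v = Pow(41, 3) = 68921)
Mul(Add(Function('a')(-68), v), Add(l, 4965)) = Mul(Add(Add(108, Mul(18, -68)), 68921), Add(4898, 4965)) = Mul(Add(Add(108, -1224), 68921), 9863) = Mul(Add(-1116, 68921), 9863) = Mul(67805, 9863) = 668760715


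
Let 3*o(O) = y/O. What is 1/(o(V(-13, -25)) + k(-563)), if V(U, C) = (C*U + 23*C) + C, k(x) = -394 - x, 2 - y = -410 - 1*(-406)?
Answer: 275/46473 ≈ 0.0059174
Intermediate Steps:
y = 6 (y = 2 - (-410 - 1*(-406)) = 2 - (-410 + 406) = 2 - 1*(-4) = 2 + 4 = 6)
V(U, C) = 24*C + C*U (V(U, C) = (23*C + C*U) + C = 24*C + C*U)
o(O) = 2/O (o(O) = (6/O)/3 = 2/O)
1/(o(V(-13, -25)) + k(-563)) = 1/(2/((-25*(24 - 13))) + (-394 - 1*(-563))) = 1/(2/((-25*11)) + (-394 + 563)) = 1/(2/(-275) + 169) = 1/(2*(-1/275) + 169) = 1/(-2/275 + 169) = 1/(46473/275) = 275/46473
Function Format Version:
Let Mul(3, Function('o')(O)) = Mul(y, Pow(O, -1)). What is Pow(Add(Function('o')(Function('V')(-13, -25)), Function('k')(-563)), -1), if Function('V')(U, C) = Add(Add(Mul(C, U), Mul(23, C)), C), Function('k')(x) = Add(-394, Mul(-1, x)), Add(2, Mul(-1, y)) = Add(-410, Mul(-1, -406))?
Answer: Rational(275, 46473) ≈ 0.0059174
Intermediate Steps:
y = 6 (y = Add(2, Mul(-1, Add(-410, Mul(-1, -406)))) = Add(2, Mul(-1, Add(-410, 406))) = Add(2, Mul(-1, -4)) = Add(2, 4) = 6)
Function('V')(U, C) = Add(Mul(24, C), Mul(C, U)) (Function('V')(U, C) = Add(Add(Mul(23, C), Mul(C, U)), C) = Add(Mul(24, C), Mul(C, U)))
Function('o')(O) = Mul(2, Pow(O, -1)) (Function('o')(O) = Mul(Rational(1, 3), Mul(6, Pow(O, -1))) = Mul(2, Pow(O, -1)))
Pow(Add(Function('o')(Function('V')(-13, -25)), Function('k')(-563)), -1) = Pow(Add(Mul(2, Pow(Mul(-25, Add(24, -13)), -1)), Add(-394, Mul(-1, -563))), -1) = Pow(Add(Mul(2, Pow(Mul(-25, 11), -1)), Add(-394, 563)), -1) = Pow(Add(Mul(2, Pow(-275, -1)), 169), -1) = Pow(Add(Mul(2, Rational(-1, 275)), 169), -1) = Pow(Add(Rational(-2, 275), 169), -1) = Pow(Rational(46473, 275), -1) = Rational(275, 46473)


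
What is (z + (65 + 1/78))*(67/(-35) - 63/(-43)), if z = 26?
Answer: -184574/4515 ≈ -40.880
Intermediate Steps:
(z + (65 + 1/78))*(67/(-35) - 63/(-43)) = (26 + (65 + 1/78))*(67/(-35) - 63/(-43)) = (26 + (65 + 1/78))*(67*(-1/35) - 63*(-1/43)) = (26 + 5071/78)*(-67/35 + 63/43) = (7099/78)*(-676/1505) = -184574/4515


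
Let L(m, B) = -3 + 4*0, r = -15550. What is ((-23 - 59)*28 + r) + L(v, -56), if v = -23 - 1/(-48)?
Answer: -17849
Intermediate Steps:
v = -1103/48 (v = -23 - 1*(-1/48) = -23 + 1/48 = -1103/48 ≈ -22.979)
L(m, B) = -3 (L(m, B) = -3 + 0 = -3)
((-23 - 59)*28 + r) + L(v, -56) = ((-23 - 59)*28 - 15550) - 3 = (-82*28 - 15550) - 3 = (-2296 - 15550) - 3 = -17846 - 3 = -17849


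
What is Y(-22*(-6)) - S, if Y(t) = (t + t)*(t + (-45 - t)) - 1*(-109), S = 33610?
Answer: -45381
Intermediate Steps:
Y(t) = 109 - 90*t (Y(t) = (2*t)*(-45) + 109 = -90*t + 109 = 109 - 90*t)
Y(-22*(-6)) - S = (109 - (-1980)*(-6)) - 1*33610 = (109 - 90*132) - 33610 = (109 - 11880) - 33610 = -11771 - 33610 = -45381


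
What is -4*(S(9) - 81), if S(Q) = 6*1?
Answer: 300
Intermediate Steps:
S(Q) = 6
-4*(S(9) - 81) = -4*(6 - 81) = -4*(-75) = 300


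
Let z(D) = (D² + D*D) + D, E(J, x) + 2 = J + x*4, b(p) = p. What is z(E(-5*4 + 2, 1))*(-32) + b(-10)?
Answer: -15882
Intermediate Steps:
E(J, x) = -2 + J + 4*x (E(J, x) = -2 + (J + x*4) = -2 + (J + 4*x) = -2 + J + 4*x)
z(D) = D + 2*D² (z(D) = (D² + D²) + D = 2*D² + D = D + 2*D²)
z(E(-5*4 + 2, 1))*(-32) + b(-10) = ((-2 + (-5*4 + 2) + 4*1)*(1 + 2*(-2 + (-5*4 + 2) + 4*1)))*(-32) - 10 = ((-2 + (-20 + 2) + 4)*(1 + 2*(-2 + (-20 + 2) + 4)))*(-32) - 10 = ((-2 - 18 + 4)*(1 + 2*(-2 - 18 + 4)))*(-32) - 10 = -16*(1 + 2*(-16))*(-32) - 10 = -16*(1 - 32)*(-32) - 10 = -16*(-31)*(-32) - 10 = 496*(-32) - 10 = -15872 - 10 = -15882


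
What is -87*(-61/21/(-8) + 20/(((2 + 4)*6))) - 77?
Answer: -26363/168 ≈ -156.92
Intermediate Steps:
-87*(-61/21/(-8) + 20/(((2 + 4)*6))) - 77 = -87*(-61*1/21*(-⅛) + 20/((6*6))) - 77 = -87*(-61/21*(-⅛) + 20/36) - 77 = -87*(61/168 + 20*(1/36)) - 77 = -87*(61/168 + 5/9) - 77 = -87*463/504 - 77 = -13427/168 - 77 = -26363/168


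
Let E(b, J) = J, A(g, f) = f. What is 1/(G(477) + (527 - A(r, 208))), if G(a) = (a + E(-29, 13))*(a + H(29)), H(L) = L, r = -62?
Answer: 1/248259 ≈ 4.0281e-6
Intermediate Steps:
G(a) = (13 + a)*(29 + a) (G(a) = (a + 13)*(a + 29) = (13 + a)*(29 + a))
1/(G(477) + (527 - A(r, 208))) = 1/((377 + 477**2 + 42*477) + (527 - 1*208)) = 1/((377 + 227529 + 20034) + (527 - 208)) = 1/(247940 + 319) = 1/248259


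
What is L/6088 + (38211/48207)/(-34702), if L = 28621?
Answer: 7979874369571/1697414877272 ≈ 4.7012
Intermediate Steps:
L/6088 + (38211/48207)/(-34702) = 28621/6088 + (38211/48207)/(-34702) = 28621*(1/6088) + (38211*(1/48207))*(-1/34702) = 28621/6088 + (12737/16069)*(-1/34702) = 28621/6088 - 12737/557626438 = 7979874369571/1697414877272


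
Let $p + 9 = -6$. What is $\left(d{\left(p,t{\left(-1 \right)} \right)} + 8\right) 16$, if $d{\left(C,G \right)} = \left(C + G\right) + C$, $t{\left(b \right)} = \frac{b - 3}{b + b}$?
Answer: $-320$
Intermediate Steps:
$p = -15$ ($p = -9 - 6 = -15$)
$t{\left(b \right)} = \frac{-3 + b}{2 b}$
$d{\left(C,G \right)} = G + 2 C$
$\left(d{\left(p,t{\left(-1 \right)} \right)} + 8\right) 16 = \left(\left(\frac{-3 - 1}{2 \left(-1\right)} + 2 \left(-15\right)\right) + 8\right) 16 = \left(\left(\frac{1}{2} \left(-1\right) \left(-4\right) - 30\right) + 8\right) 16 = \left(\left(2 - 30\right) + 8\right) 16 = \left(-28 + 8\right) 16 = \left(-20\right) 16 = -320$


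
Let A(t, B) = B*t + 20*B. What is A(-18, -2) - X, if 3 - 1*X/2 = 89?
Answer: 168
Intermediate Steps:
X = -172 (X = 6 - 2*89 = 6 - 178 = -172)
A(t, B) = 20*B + B*t
A(-18, -2) - X = -2*(20 - 18) - 1*(-172) = -2*2 + 172 = -4 + 172 = 168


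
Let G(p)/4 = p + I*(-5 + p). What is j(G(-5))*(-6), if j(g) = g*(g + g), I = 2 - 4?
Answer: -43200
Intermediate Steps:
I = -2
G(p) = 40 - 4*p (G(p) = 4*(p - 2*(-5 + p)) = 4*(p + (10 - 2*p)) = 4*(10 - p) = 40 - 4*p)
j(g) = 2*g² (j(g) = g*(2*g) = 2*g²)
j(G(-5))*(-6) = (2*(40 - 4*(-5))²)*(-6) = (2*(40 + 20)²)*(-6) = (2*60²)*(-6) = (2*3600)*(-6) = 7200*(-6) = -43200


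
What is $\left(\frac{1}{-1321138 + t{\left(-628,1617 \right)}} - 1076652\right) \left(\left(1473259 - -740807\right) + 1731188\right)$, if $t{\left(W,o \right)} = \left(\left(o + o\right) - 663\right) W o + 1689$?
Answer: $- \frac{11095362360860011963214}{2612108245} \approx -4.2477 \cdot 10^{12}$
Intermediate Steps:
$t{\left(W,o \right)} = 1689 + W o \left(-663 + 2 o\right)$ ($t{\left(W,o \right)} = \left(2 o - 663\right) W o + 1689 = \left(-663 + 2 o\right) W o + 1689 = W \left(-663 + 2 o\right) o + 1689 = W o \left(-663 + 2 o\right) + 1689 = 1689 + W o \left(-663 + 2 o\right)$)
$\left(\frac{1}{-1321138 + t{\left(-628,1617 \right)}} - 1076652\right) \left(\left(1473259 - -740807\right) + 1731188\right) = \left(\frac{1}{-1321138 + \left(1689 - \left(-416364\right) 1617 + 2 \left(-628\right) 1617^{2}\right)} - 1076652\right) \left(\left(1473259 - -740807\right) + 1731188\right) = \left(\frac{1}{-1321138 + \left(1689 + 673260588 + 2 \left(-628\right) 2614689\right)} - 1076652\right) \left(\left(1473259 + 740807\right) + 1731188\right) = \left(\frac{1}{-1321138 + \left(1689 + 673260588 - 3284049384\right)} - 1076652\right) \left(2214066 + 1731188\right) = \left(\frac{1}{-1321138 - 2610787107} - 1076652\right) 3945254 = \left(\frac{1}{-2612108245} - 1076652\right) 3945254 = \left(- \frac{1}{2612108245} - 1076652\right) 3945254 = \left(- \frac{2812331566195741}{2612108245}\right) 3945254 = - \frac{11095362360860011963214}{2612108245}$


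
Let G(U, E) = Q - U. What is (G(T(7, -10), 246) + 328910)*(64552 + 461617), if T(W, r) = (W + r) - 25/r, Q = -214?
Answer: 345899817417/2 ≈ 1.7295e+11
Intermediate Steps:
T(W, r) = W + r - 25/r
G(U, E) = -214 - U
(G(T(7, -10), 246) + 328910)*(64552 + 461617) = ((-214 - (7 - 10 - 25/(-10))) + 328910)*(64552 + 461617) = ((-214 - (7 - 10 - 25*(-⅒))) + 328910)*526169 = ((-214 - (7 - 10 + 5/2)) + 328910)*526169 = ((-214 - 1*(-½)) + 328910)*526169 = ((-214 + ½) + 328910)*526169 = (-427/2 + 328910)*526169 = (657393/2)*526169 = 345899817417/2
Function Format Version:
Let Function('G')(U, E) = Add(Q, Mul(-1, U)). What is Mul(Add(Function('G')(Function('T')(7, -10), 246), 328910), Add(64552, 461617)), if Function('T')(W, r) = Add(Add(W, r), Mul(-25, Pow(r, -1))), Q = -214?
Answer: Rational(345899817417, 2) ≈ 1.7295e+11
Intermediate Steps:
Function('T')(W, r) = Add(W, r, Mul(-25, Pow(r, -1)))
Function('G')(U, E) = Add(-214, Mul(-1, U))
Mul(Add(Function('G')(Function('T')(7, -10), 246), 328910), Add(64552, 461617)) = Mul(Add(Add(-214, Mul(-1, Add(7, -10, Mul(-25, Pow(-10, -1))))), 328910), Add(64552, 461617)) = Mul(Add(Add(-214, Mul(-1, Add(7, -10, Mul(-25, Rational(-1, 10))))), 328910), 526169) = Mul(Add(Add(-214, Mul(-1, Add(7, -10, Rational(5, 2)))), 328910), 526169) = Mul(Add(Add(-214, Mul(-1, Rational(-1, 2))), 328910), 526169) = Mul(Add(Add(-214, Rational(1, 2)), 328910), 526169) = Mul(Add(Rational(-427, 2), 328910), 526169) = Mul(Rational(657393, 2), 526169) = Rational(345899817417, 2)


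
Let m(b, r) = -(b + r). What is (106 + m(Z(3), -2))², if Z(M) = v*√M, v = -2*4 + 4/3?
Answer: 35392/3 + 1440*√3 ≈ 14291.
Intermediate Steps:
v = -20/3 (v = -8 + 4*(⅓) = -8 + 4/3 = -20/3 ≈ -6.6667)
Z(M) = -20*√M/3
m(b, r) = -b - r
(106 + m(Z(3), -2))² = (106 + (-(-20)*√3/3 - 1*(-2)))² = (106 + (20*√3/3 + 2))² = (106 + (2 + 20*√3/3))² = (108 + 20*√3/3)²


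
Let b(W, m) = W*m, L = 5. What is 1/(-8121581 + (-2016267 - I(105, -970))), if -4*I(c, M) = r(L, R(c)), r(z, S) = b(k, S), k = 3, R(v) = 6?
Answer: -2/20275687 ≈ -9.8640e-8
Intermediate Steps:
r(z, S) = 3*S
I(c, M) = -9/2 (I(c, M) = -3*6/4 = -¼*18 = -9/2)
1/(-8121581 + (-2016267 - I(105, -970))) = 1/(-8121581 + (-2016267 - 1*(-9/2))) = 1/(-8121581 + (-2016267 + 9/2)) = 1/(-8121581 - 4032525/2) = 1/(-20275687/2) = -2/20275687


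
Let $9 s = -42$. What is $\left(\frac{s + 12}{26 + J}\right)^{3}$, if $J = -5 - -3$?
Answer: $\frac{1331}{46656} \approx 0.028528$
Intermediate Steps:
$s = - \frac{14}{3}$ ($s = \frac{1}{9} \left(-42\right) = - \frac{14}{3} \approx -4.6667$)
$J = -2$ ($J = -5 + 3 = -2$)
$\left(\frac{s + 12}{26 + J}\right)^{3} = \left(\frac{- \frac{14}{3} + 12}{26 - 2}\right)^{3} = \left(\frac{22}{3 \cdot 24}\right)^{3} = \left(\frac{22}{3} \cdot \frac{1}{24}\right)^{3} = \left(\frac{11}{36}\right)^{3} = \frac{1331}{46656}$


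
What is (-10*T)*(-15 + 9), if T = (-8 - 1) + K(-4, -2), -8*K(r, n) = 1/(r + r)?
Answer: -8625/16 ≈ -539.06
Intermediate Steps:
K(r, n) = -1/(16*r) (K(r, n) = -1/(8*(r + r)) = -1/(2*r)/8 = -1/(16*r))
T = -575/64 (T = (-8 - 1) - 1/16/(-4) = -9 - 1/16*(-¼) = -9 + 1/64 = -575/64 ≈ -8.9844)
(-10*T)*(-15 + 9) = (-10*(-575/64))*(-15 + 9) = (2875/32)*(-6) = -8625/16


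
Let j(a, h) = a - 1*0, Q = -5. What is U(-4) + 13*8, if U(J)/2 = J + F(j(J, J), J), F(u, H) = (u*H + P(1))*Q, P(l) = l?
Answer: -74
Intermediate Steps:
j(a, h) = a (j(a, h) = a + 0 = a)
F(u, H) = -5 - 5*H*u (F(u, H) = (u*H + 1)*(-5) = (H*u + 1)*(-5) = (1 + H*u)*(-5) = -5 - 5*H*u)
U(J) = -10 - 10*J**2 + 2*J (U(J) = 2*(J + (-5 - 5*J*J)) = 2*(J + (-5 - 5*J**2)) = 2*(-5 + J - 5*J**2) = -10 - 10*J**2 + 2*J)
U(-4) + 13*8 = (-10 - 10*(-4)**2 + 2*(-4)) + 13*8 = (-10 - 10*16 - 8) + 104 = (-10 - 160 - 8) + 104 = -178 + 104 = -74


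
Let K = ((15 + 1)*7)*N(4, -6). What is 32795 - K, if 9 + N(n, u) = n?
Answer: 33355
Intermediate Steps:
N(n, u) = -9 + n
K = -560 (K = ((15 + 1)*7)*(-9 + 4) = (16*7)*(-5) = 112*(-5) = -560)
32795 - K = 32795 - 1*(-560) = 32795 + 560 = 33355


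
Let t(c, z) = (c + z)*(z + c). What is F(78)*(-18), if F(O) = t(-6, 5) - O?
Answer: 1386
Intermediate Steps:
t(c, z) = (c + z)**2 (t(c, z) = (c + z)*(c + z) = (c + z)**2)
F(O) = 1 - O (F(O) = (-6 + 5)**2 - O = (-1)**2 - O = 1 - O)
F(78)*(-18) = (1 - 1*78)*(-18) = (1 - 78)*(-18) = -77*(-18) = 1386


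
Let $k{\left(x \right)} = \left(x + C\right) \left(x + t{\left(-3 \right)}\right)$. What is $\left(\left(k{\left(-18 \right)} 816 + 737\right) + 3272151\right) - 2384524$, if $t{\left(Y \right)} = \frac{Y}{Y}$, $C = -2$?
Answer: $1165804$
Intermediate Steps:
$t{\left(Y \right)} = 1$
$k{\left(x \right)} = \left(1 + x\right) \left(-2 + x\right)$ ($k{\left(x \right)} = \left(x - 2\right) \left(x + 1\right) = \left(-2 + x\right) \left(1 + x\right) = \left(1 + x\right) \left(-2 + x\right)$)
$\left(\left(k{\left(-18 \right)} 816 + 737\right) + 3272151\right) - 2384524 = \left(\left(\left(-2 + \left(-18\right)^{2} - -18\right) 816 + 737\right) + 3272151\right) - 2384524 = \left(\left(\left(-2 + 324 + 18\right) 816 + 737\right) + 3272151\right) - 2384524 = \left(\left(340 \cdot 816 + 737\right) + 3272151\right) - 2384524 = \left(\left(277440 + 737\right) + 3272151\right) - 2384524 = \left(278177 + 3272151\right) - 2384524 = 3550328 - 2384524 = 1165804$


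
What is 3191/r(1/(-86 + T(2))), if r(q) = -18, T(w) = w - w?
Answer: -3191/18 ≈ -177.28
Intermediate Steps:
T(w) = 0
3191/r(1/(-86 + T(2))) = 3191/(-18) = 3191*(-1/18) = -3191/18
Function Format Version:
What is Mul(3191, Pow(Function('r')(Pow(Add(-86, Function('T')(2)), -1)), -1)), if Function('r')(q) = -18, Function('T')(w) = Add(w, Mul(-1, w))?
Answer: Rational(-3191, 18) ≈ -177.28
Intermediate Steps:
Function('T')(w) = 0
Mul(3191, Pow(Function('r')(Pow(Add(-86, Function('T')(2)), -1)), -1)) = Mul(3191, Pow(-18, -1)) = Mul(3191, Rational(-1, 18)) = Rational(-3191, 18)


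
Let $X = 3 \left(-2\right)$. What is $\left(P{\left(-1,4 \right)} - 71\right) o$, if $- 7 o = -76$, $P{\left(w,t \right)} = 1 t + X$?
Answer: $- \frac{5548}{7} \approx -792.57$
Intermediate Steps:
$X = -6$
$P{\left(w,t \right)} = -6 + t$ ($P{\left(w,t \right)} = 1 t - 6 = t - 6 = -6 + t$)
$o = \frac{76}{7}$ ($o = \left(- \frac{1}{7}\right) \left(-76\right) = \frac{76}{7} \approx 10.857$)
$\left(P{\left(-1,4 \right)} - 71\right) o = \left(\left(-6 + 4\right) - 71\right) \frac{76}{7} = \left(-2 - 71\right) \frac{76}{7} = \left(-73\right) \frac{76}{7} = - \frac{5548}{7}$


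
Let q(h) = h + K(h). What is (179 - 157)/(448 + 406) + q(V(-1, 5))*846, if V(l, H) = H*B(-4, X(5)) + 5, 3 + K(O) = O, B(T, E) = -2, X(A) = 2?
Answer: -4696135/427 ≈ -10998.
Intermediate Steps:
K(O) = -3 + O
V(l, H) = 5 - 2*H (V(l, H) = H*(-2) + 5 = -2*H + 5 = 5 - 2*H)
q(h) = -3 + 2*h (q(h) = h + (-3 + h) = -3 + 2*h)
(179 - 157)/(448 + 406) + q(V(-1, 5))*846 = (179 - 157)/(448 + 406) + (-3 + 2*(5 - 2*5))*846 = 22/854 + (-3 + 2*(5 - 10))*846 = 22*(1/854) + (-3 + 2*(-5))*846 = 11/427 + (-3 - 10)*846 = 11/427 - 13*846 = 11/427 - 10998 = -4696135/427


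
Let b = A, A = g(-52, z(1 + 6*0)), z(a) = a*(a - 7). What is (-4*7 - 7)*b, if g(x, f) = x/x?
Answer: -35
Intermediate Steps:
z(a) = a*(-7 + a)
g(x, f) = 1
A = 1
b = 1
(-4*7 - 7)*b = (-4*7 - 7)*1 = (-28 - 7)*1 = -35*1 = -35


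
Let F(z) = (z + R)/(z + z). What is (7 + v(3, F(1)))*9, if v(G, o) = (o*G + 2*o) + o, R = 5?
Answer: 225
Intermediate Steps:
F(z) = (5 + z)/(2*z) (F(z) = (z + 5)/(z + z) = (5 + z)/((2*z)) = (5 + z)*(1/(2*z)) = (5 + z)/(2*z))
v(G, o) = 3*o + G*o (v(G, o) = (G*o + 2*o) + o = (2*o + G*o) + o = 3*o + G*o)
(7 + v(3, F(1)))*9 = (7 + ((1/2)*(5 + 1)/1)*(3 + 3))*9 = (7 + ((1/2)*1*6)*6)*9 = (7 + 3*6)*9 = (7 + 18)*9 = 25*9 = 225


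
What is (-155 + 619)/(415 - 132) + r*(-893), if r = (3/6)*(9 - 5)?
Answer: -504974/283 ≈ -1784.4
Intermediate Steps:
r = 2 (r = (3*(⅙))*4 = (½)*4 = 2)
(-155 + 619)/(415 - 132) + r*(-893) = (-155 + 619)/(415 - 132) + 2*(-893) = 464/283 - 1786 = -504974/283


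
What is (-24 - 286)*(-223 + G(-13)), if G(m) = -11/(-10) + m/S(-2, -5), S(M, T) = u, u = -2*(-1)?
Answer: 70804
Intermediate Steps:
u = 2
S(M, T) = 2
G(m) = 11/10 + m/2 (G(m) = -11/(-10) + m/2 = -11*(-⅒) + m*(½) = 11/10 + m/2)
(-24 - 286)*(-223 + G(-13)) = (-24 - 286)*(-223 + (11/10 + (½)*(-13))) = -310*(-223 + (11/10 - 13/2)) = -310*(-223 - 27/5) = -310*(-1142/5) = 70804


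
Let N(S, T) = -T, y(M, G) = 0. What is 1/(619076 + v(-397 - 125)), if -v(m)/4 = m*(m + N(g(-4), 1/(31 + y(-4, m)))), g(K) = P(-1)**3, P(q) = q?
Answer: -31/14598748 ≈ -2.1235e-6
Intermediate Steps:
g(K) = -1 (g(K) = (-1)**3 = -1)
v(m) = -4*m*(-1/31 + m) (v(m) = -4*m*(m - 1/(31 + 0)) = -4*m*(m - 1/31) = -4*m*(-1/31 + m))
1/(619076 + v(-397 - 125)) = 1/(619076 + 4*(-397 - 125)*(1 - 31*(-397 - 125))/31) = 1/(619076 + (4/31)*(-522)*(1 - 31*(-522))) = 1/(619076 + (4/31)*(-522)*(1 + 16182)) = 1/(619076 + (4/31)*(-522)*16183) = 1/(619076 - 33790104/31) = 1/(-14598748/31) = -31/14598748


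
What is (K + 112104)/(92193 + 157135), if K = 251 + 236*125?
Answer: 141855/249328 ≈ 0.56895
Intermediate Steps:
K = 29751 (K = 251 + 29500 = 29751)
(K + 112104)/(92193 + 157135) = (29751 + 112104)/(92193 + 157135) = 141855/249328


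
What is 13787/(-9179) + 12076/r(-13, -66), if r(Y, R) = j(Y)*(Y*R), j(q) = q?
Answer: -132312901/51191283 ≈ -2.5847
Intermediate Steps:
r(Y, R) = R*Y**2 (r(Y, R) = Y*(Y*R) = Y*(R*Y) = R*Y**2)
13787/(-9179) + 12076/r(-13, -66) = 13787/(-9179) + 12076/((-66*(-13)**2)) = 13787*(-1/9179) + 12076/((-66*169)) = -13787/9179 + 12076/(-11154) = -13787/9179 + 12076*(-1/11154) = -13787/9179 - 6038/5577 = -132312901/51191283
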